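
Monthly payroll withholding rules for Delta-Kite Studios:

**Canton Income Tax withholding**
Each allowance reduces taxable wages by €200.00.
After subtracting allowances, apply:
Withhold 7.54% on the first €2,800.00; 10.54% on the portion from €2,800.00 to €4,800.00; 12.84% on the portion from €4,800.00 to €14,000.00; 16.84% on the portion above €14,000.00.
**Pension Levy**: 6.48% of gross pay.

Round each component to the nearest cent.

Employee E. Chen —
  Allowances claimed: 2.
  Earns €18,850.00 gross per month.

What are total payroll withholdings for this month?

€3,574.06

Canton Income Tax: taxable = €18,850.00 − 2×€200.00 = €18,450.00
  €1,603.20 + 16.84% × (€18,450.00 − €14,000.00) = €1,603.20 + 16.84% × €4,450.00 = €2,352.58
Pension Levy: 6.48% × €18,850.00 = €1,221.48
Total: €2,352.58 + €1,221.48 = €3,574.06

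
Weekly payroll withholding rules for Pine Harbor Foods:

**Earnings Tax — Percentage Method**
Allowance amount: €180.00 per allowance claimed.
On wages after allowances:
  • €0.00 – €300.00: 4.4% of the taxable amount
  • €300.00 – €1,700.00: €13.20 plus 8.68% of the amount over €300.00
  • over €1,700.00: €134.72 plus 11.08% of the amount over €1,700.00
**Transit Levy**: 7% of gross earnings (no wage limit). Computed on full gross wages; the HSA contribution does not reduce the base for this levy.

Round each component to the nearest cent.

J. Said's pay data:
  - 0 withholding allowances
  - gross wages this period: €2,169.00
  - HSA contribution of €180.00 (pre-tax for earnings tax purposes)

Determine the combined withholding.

€318.57

Earnings Tax: taxable = €2,169.00 − €180.00 = €1,989.00
  €134.72 + 11.08% × (€1,989.00 − €1,700.00) = €134.72 + 11.08% × €289.00 = €166.74
Transit Levy: 7% × €2,169.00 = €151.83
Total: €166.74 + €151.83 = €318.57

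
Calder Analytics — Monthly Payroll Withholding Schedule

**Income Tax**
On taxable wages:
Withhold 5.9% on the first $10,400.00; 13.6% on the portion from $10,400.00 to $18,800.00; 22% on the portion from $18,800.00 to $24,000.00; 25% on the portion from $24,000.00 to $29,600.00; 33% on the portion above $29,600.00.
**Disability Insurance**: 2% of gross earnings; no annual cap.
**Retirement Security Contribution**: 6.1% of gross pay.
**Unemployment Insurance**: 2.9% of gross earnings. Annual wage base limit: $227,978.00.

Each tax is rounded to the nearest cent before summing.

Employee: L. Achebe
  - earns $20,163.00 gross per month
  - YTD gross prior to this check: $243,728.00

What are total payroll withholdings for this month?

$3,689.06

Income Tax: taxable = $20,163.00
  $1,756.00 + 22% × ($20,163.00 − $18,800.00) = $1,756.00 + 22% × $1,363.00 = $2,055.86
Disability Insurance: 2% × $20,163.00 = $403.26
Retirement Security Contribution: 6.1% × $20,163.00 = $1,229.94
Unemployment Insurance: YTD $243,728.00 ≥ cap $227,978.00 → $0.00
Total: $2,055.86 + $403.26 + $1,229.94 + $0.00 = $3,689.06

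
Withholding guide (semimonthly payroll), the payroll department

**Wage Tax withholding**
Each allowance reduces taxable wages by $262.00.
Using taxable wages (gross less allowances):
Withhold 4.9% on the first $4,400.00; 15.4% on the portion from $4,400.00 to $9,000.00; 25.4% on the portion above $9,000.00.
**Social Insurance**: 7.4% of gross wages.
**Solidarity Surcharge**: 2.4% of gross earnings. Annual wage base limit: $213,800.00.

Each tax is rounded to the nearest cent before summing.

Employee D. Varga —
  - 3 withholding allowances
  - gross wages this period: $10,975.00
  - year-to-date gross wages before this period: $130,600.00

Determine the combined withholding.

$2,301.56

Wage Tax: taxable = $10,975.00 − 3×$262.00 = $10,189.00
  $924.00 + 25.4% × ($10,189.00 − $9,000.00) = $924.00 + 25.4% × $1,189.00 = $1,226.01
Social Insurance: 7.4% × $10,975.00 = $812.15
Solidarity Surcharge: 2.4% × $10,975.00 = $263.40
Total: $1,226.01 + $812.15 + $263.40 = $2,301.56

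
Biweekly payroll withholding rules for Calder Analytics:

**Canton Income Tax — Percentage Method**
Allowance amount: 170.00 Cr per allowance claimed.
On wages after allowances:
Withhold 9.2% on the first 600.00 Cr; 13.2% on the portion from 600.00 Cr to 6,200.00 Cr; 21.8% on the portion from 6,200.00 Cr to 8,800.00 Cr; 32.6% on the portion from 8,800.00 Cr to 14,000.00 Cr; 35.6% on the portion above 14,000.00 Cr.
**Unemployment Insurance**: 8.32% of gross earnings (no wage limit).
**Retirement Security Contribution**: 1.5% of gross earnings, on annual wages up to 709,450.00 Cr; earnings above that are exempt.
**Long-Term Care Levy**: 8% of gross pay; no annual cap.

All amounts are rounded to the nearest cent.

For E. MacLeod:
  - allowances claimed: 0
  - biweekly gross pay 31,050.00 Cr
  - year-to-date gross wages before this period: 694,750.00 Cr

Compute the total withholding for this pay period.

14,414.06 Cr

Canton Income Tax: taxable = 31,050.00 Cr
  3,056.40 Cr + 35.6% × (31,050.00 Cr − 14,000.00 Cr) = 3,056.40 Cr + 35.6% × 17,050.00 Cr = 9,126.20 Cr
Unemployment Insurance: 8.32% × 31,050.00 Cr = 2,583.36 Cr
Retirement Security Contribution: cap 709,450.00 Cr − YTD 694,750.00 Cr = 14,700.00 Cr subject; 1.5% × 14,700.00 Cr = 220.50 Cr
Long-Term Care Levy: 8% × 31,050.00 Cr = 2,484.00 Cr
Total: 9,126.20 Cr + 2,583.36 Cr + 220.50 Cr + 2,484.00 Cr = 14,414.06 Cr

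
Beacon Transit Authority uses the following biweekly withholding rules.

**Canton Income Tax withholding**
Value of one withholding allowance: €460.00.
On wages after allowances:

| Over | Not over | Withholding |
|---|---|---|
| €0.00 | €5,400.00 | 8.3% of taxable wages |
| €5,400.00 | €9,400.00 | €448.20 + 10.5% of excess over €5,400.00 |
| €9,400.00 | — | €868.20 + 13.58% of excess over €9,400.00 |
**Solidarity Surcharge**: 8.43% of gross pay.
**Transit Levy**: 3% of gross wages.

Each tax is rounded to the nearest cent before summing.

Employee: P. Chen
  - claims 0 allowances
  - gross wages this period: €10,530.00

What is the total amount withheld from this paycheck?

Canton Income Tax: taxable = €10,530.00
  €868.20 + 13.58% × (€10,530.00 − €9,400.00) = €868.20 + 13.58% × €1,130.00 = €1,021.65
Solidarity Surcharge: 8.43% × €10,530.00 = €887.68
Transit Levy: 3% × €10,530.00 = €315.90
Total: €1,021.65 + €887.68 + €315.90 = €2,225.23

€2,225.23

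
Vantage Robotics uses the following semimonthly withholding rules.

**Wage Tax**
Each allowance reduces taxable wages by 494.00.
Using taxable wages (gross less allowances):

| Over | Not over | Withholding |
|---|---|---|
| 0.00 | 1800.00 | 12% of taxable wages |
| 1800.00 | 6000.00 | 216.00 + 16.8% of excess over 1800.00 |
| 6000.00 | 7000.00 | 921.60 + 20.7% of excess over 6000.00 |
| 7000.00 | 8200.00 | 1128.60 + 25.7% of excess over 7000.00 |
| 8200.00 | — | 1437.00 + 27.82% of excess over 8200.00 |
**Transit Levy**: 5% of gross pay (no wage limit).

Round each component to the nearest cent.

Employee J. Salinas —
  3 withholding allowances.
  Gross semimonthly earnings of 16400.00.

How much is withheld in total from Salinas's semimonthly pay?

4125.95

Wage Tax: taxable = 16400.00 − 3×494.00 = 14918.00
  1437.00 + 27.82% × (14918.00 − 8200.00) = 1437.00 + 27.82% × 6718.00 = 3305.95
Transit Levy: 5% × 16400.00 = 820.00
Total: 3305.95 + 820.00 = 4125.95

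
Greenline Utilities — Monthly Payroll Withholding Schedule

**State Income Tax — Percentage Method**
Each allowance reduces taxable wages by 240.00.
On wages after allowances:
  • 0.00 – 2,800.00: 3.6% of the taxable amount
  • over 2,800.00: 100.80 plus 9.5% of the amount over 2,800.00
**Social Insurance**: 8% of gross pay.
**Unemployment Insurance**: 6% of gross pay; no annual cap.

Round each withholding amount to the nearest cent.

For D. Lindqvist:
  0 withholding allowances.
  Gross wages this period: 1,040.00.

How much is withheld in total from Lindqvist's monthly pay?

183.04

State Income Tax: taxable = 1,040.00
  3.6% × 1,040.00 = 37.44
Social Insurance: 8% × 1,040.00 = 83.20
Unemployment Insurance: 6% × 1,040.00 = 62.40
Total: 37.44 + 83.20 + 62.40 = 183.04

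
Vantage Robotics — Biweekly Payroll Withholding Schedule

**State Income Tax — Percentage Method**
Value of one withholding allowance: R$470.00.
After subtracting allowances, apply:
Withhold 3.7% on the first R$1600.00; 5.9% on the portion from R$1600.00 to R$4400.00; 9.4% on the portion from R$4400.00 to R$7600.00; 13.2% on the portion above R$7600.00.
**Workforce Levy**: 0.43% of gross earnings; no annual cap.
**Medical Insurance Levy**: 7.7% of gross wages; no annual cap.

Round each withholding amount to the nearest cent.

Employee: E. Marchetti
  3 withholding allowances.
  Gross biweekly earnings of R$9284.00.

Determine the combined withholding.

R$1316.16

State Income Tax: taxable = R$9284.00 − 3×R$470.00 = R$7874.00
  R$525.20 + 13.2% × (R$7874.00 − R$7600.00) = R$525.20 + 13.2% × R$274.00 = R$561.37
Workforce Levy: 0.43% × R$9284.00 = R$39.92
Medical Insurance Levy: 7.7% × R$9284.00 = R$714.87
Total: R$561.37 + R$39.92 + R$714.87 = R$1316.16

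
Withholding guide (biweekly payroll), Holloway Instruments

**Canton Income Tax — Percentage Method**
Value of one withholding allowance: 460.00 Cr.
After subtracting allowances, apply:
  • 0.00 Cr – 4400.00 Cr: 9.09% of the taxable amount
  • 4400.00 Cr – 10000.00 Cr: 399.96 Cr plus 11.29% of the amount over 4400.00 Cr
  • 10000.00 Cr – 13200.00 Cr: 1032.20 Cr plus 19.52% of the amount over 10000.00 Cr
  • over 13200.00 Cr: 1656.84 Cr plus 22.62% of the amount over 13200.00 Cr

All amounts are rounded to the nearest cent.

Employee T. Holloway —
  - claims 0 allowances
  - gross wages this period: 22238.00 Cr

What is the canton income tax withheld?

3701.24 Cr

Canton Income Tax: taxable = 22238.00 Cr
  1656.84 Cr + 22.62% × (22238.00 Cr − 13200.00 Cr) = 1656.84 Cr + 22.62% × 9038.00 Cr = 3701.24 Cr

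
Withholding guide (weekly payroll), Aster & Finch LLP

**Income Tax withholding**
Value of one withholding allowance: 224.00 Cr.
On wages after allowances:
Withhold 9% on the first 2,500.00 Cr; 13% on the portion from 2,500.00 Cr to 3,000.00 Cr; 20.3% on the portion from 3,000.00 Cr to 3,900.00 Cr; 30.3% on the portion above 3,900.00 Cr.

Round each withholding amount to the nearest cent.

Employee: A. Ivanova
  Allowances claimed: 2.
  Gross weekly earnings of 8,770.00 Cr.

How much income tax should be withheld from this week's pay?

1,812.57 Cr

Income Tax: taxable = 8,770.00 Cr − 2×224.00 Cr = 8,322.00 Cr
  472.70 Cr + 30.3% × (8,322.00 Cr − 3,900.00 Cr) = 472.70 Cr + 30.3% × 4,422.00 Cr = 1,812.57 Cr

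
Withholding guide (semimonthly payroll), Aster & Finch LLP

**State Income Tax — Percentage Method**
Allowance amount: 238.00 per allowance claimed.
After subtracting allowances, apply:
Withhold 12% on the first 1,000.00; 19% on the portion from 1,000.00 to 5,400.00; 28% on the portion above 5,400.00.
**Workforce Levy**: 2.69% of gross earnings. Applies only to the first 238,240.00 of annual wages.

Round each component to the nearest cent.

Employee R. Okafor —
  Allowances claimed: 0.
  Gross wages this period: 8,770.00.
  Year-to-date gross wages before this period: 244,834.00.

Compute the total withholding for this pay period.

State Income Tax: taxable = 8,770.00
  956.00 + 28% × (8,770.00 − 5,400.00) = 956.00 + 28% × 3,370.00 = 1,899.60
Workforce Levy: YTD 244,834.00 ≥ cap 238,240.00 → 0.00
Total: 1,899.60 + 0.00 = 1,899.60

1,899.60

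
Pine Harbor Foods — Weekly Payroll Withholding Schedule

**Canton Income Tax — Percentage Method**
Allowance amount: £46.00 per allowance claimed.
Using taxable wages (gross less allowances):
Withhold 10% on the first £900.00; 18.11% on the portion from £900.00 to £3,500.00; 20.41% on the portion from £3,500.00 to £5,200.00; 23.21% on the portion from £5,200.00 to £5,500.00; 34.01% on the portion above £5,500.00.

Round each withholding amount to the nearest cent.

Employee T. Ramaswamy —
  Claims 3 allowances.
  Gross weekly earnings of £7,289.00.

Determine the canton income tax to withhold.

Canton Income Tax: taxable = £7,289.00 − 3×£46.00 = £7,151.00
  £977.46 + 34.01% × (£7,151.00 − £5,500.00) = £977.46 + 34.01% × £1,651.00 = £1,538.97

£1,538.97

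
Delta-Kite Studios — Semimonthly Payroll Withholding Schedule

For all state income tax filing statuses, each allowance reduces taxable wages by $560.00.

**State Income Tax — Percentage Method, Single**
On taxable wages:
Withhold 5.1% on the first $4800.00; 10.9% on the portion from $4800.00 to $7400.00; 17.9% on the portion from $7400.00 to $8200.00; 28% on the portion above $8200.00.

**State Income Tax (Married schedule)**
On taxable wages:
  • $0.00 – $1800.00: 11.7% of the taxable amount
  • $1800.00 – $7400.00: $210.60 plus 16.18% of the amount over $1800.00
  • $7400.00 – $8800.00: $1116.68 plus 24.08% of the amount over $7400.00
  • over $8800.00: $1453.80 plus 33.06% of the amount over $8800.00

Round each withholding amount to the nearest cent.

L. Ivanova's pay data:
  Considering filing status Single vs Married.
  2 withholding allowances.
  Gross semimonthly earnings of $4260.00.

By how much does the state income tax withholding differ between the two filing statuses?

State Income Tax (Single): taxable = $4260.00 − 2×$560.00 = $3140.00
  5.1% × $3140.00 = $160.14
State Income Tax (Married): taxable = $4260.00 − 2×$560.00 = $3140.00
  $210.60 + 16.18% × ($3140.00 − $1800.00) = $210.60 + 16.18% × $1340.00 = $427.41
Difference: |$160.14 − $427.41| = $267.27 (higher under Married)

$267.27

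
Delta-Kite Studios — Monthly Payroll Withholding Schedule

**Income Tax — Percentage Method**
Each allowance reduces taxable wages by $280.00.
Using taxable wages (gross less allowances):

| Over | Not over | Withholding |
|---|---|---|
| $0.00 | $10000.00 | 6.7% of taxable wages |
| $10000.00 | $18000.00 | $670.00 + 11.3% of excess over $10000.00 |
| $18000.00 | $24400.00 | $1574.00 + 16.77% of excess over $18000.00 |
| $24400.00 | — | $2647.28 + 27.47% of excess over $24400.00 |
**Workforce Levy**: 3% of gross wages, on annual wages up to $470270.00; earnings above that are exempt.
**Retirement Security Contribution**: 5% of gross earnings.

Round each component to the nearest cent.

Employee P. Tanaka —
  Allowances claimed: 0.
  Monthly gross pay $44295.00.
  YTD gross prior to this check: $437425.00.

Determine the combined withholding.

$11312.54

Income Tax: taxable = $44295.00
  $2647.28 + 27.47% × ($44295.00 − $24400.00) = $2647.28 + 27.47% × $19895.00 = $8112.44
Workforce Levy: cap $470270.00 − YTD $437425.00 = $32845.00 subject; 3% × $32845.00 = $985.35
Retirement Security Contribution: 5% × $44295.00 = $2214.75
Total: $8112.44 + $985.35 + $2214.75 = $11312.54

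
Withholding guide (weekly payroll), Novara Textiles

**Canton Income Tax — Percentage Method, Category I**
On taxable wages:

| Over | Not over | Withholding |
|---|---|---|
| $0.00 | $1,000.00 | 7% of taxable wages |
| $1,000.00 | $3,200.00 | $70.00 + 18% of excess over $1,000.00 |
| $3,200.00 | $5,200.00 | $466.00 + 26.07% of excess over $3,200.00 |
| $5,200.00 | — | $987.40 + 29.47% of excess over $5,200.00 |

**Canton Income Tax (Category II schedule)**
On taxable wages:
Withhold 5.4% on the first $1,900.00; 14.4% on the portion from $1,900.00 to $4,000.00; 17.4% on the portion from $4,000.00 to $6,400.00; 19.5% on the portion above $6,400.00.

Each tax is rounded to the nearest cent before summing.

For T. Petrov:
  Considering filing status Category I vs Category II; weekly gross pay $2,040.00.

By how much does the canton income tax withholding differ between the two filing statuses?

Canton Income Tax (Category I): taxable = $2,040.00
  $70.00 + 18% × ($2,040.00 − $1,000.00) = $70.00 + 18% × $1,040.00 = $257.20
Canton Income Tax (Category II): taxable = $2,040.00
  $102.60 + 14.4% × ($2,040.00 − $1,900.00) = $102.60 + 14.4% × $140.00 = $122.76
Difference: |$257.20 − $122.76| = $134.44 (higher under Category I)

$134.44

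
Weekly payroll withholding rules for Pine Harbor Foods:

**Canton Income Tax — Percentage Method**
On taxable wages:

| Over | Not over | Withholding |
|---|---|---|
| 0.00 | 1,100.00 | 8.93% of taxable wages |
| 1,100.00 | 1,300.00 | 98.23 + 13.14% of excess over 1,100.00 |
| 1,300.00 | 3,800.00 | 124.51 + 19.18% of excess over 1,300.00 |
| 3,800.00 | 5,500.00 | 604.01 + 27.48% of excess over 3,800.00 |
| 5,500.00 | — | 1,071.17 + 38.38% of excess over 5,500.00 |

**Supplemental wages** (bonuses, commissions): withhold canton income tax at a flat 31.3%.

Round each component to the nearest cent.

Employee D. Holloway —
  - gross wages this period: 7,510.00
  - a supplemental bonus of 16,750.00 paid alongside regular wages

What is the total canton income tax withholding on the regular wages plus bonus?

Canton Income Tax: taxable = 7,510.00
  1,071.17 + 38.38% × (7,510.00 − 5,500.00) = 1,071.17 + 38.38% × 2,010.00 = 1,842.61
Supplemental (31.3% flat on bonus): 31.3% × 16,750.00 = 5,242.75
Total canton income tax: 1,842.61 + 5,242.75 = 7,085.36

7,085.36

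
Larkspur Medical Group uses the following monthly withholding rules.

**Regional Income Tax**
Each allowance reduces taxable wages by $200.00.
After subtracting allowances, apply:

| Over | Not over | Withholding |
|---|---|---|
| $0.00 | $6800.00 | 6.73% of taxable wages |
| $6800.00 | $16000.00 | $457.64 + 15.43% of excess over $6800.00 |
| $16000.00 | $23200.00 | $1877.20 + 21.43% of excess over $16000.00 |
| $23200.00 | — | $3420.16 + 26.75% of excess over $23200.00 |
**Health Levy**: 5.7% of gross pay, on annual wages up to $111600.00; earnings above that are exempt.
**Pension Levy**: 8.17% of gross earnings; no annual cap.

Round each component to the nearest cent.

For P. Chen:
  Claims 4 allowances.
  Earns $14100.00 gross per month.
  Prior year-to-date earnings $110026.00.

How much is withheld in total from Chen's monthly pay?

Regional Income Tax: taxable = $14100.00 − 4×$200.00 = $13300.00
  $457.64 + 15.43% × ($13300.00 − $6800.00) = $457.64 + 15.43% × $6500.00 = $1460.59
Health Levy: cap $111600.00 − YTD $110026.00 = $1574.00 subject; 5.7% × $1574.00 = $89.72
Pension Levy: 8.17% × $14100.00 = $1151.97
Total: $1460.59 + $89.72 + $1151.97 = $2702.28

$2702.28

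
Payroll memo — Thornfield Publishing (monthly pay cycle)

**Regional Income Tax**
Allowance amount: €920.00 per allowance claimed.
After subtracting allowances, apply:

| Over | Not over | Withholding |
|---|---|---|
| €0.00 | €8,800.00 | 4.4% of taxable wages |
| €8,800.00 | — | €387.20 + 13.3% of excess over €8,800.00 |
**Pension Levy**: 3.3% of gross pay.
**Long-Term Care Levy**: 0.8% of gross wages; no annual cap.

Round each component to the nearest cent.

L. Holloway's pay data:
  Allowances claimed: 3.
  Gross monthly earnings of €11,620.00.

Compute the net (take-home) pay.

Regional Income Tax: taxable = €11,620.00 − 3×€920.00 = €8,860.00
  €387.20 + 13.3% × (€8,860.00 − €8,800.00) = €387.20 + 13.3% × €60.00 = €395.18
Pension Levy: 3.3% × €11,620.00 = €383.46
Long-Term Care Levy: 0.8% × €11,620.00 = €92.96
Total withheld: €395.18 + €383.46 + €92.96 = €871.60
Net pay: €11,620.00 − €871.60 = €10,748.40

€10,748.40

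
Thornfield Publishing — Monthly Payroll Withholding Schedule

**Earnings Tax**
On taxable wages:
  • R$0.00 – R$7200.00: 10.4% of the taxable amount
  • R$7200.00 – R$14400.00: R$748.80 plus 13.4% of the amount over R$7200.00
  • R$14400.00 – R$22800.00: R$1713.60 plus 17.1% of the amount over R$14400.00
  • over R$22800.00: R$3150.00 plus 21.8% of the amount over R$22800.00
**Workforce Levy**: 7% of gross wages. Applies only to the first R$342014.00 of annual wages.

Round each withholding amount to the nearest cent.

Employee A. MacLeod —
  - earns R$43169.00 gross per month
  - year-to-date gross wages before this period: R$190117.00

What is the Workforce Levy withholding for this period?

R$3021.83

Workforce Levy: 7% × R$43169.00 = R$3021.83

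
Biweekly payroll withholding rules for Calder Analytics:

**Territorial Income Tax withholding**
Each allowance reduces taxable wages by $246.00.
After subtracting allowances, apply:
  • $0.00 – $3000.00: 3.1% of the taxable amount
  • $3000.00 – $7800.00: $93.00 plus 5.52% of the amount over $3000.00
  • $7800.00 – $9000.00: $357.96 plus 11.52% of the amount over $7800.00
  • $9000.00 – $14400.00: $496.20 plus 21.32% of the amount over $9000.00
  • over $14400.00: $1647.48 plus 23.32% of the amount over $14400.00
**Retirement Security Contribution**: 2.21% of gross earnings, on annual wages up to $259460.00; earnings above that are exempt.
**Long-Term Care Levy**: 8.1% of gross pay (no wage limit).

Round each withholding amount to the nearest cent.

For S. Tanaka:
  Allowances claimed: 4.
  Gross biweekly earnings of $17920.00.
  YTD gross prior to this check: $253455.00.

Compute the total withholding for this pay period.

Territorial Income Tax: taxable = $17920.00 − 4×$246.00 = $16936.00
  $1647.48 + 23.32% × ($16936.00 − $14400.00) = $1647.48 + 23.32% × $2536.00 = $2238.88
Retirement Security Contribution: cap $259460.00 − YTD $253455.00 = $6005.00 subject; 2.21% × $6005.00 = $132.71
Long-Term Care Levy: 8.1% × $17920.00 = $1451.52
Total: $2238.88 + $132.71 + $1451.52 = $3823.11

$3823.11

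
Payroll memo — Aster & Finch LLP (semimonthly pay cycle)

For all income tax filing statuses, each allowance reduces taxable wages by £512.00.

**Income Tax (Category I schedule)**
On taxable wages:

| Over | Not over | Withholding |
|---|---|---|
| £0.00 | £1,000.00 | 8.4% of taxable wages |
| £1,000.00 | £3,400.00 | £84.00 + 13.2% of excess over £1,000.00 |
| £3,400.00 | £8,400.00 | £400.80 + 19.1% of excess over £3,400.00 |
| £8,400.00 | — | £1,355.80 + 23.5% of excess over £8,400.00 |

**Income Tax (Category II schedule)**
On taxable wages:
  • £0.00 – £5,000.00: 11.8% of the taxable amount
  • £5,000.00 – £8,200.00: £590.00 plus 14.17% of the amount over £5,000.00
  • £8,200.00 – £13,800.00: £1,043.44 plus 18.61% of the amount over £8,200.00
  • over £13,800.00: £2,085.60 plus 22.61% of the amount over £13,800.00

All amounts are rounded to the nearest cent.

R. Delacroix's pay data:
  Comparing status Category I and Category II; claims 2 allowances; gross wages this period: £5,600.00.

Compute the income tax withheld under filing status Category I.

£625.42

Income Tax (Category I): taxable = £5,600.00 − 2×£512.00 = £4,576.00
  £400.80 + 19.1% × (£4,576.00 − £3,400.00) = £400.80 + 19.1% × £1,176.00 = £625.42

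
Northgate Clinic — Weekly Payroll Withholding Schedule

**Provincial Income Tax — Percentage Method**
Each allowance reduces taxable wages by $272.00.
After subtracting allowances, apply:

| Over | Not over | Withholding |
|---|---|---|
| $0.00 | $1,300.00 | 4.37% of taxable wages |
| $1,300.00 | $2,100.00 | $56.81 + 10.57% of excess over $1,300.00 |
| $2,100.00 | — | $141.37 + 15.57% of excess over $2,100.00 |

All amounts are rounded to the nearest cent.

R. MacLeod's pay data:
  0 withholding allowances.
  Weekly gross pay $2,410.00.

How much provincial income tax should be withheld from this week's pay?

$189.64

Provincial Income Tax: taxable = $2,410.00
  $141.37 + 15.57% × ($2,410.00 − $2,100.00) = $141.37 + 15.57% × $310.00 = $189.64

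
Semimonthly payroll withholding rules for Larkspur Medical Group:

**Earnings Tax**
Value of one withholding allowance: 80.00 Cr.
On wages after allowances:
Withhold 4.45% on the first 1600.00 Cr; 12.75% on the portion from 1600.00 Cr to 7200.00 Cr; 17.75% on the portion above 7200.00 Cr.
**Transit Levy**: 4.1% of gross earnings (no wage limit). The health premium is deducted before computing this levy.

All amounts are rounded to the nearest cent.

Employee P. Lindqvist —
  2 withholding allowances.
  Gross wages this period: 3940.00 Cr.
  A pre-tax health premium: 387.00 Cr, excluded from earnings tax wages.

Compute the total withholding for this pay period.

Earnings Tax: taxable = 3940.00 Cr − 387.00 Cr − 2×80.00 Cr = 3393.00 Cr
  71.20 Cr + 12.75% × (3393.00 Cr − 1600.00 Cr) = 71.20 Cr + 12.75% × 1793.00 Cr = 299.81 Cr
Transit Levy: 4.1% × 3553.00 Cr = 145.67 Cr
Total: 299.81 Cr + 145.67 Cr = 445.48 Cr

445.48 Cr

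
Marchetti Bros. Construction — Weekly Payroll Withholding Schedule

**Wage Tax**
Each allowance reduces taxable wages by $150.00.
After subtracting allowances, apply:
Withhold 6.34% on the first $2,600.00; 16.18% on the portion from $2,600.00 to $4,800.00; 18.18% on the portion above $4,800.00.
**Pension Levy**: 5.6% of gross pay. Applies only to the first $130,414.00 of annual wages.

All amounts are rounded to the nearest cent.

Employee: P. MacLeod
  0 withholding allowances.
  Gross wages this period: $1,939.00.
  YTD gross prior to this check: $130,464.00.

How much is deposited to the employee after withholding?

$1,816.07

Wage Tax: taxable = $1,939.00
  6.34% × $1,939.00 = $122.93
Pension Levy: YTD $130,464.00 ≥ cap $130,414.00 → $0.00
Total withheld: $122.93 + $0.00 = $122.93
Net pay: $1,939.00 − $122.93 = $1,816.07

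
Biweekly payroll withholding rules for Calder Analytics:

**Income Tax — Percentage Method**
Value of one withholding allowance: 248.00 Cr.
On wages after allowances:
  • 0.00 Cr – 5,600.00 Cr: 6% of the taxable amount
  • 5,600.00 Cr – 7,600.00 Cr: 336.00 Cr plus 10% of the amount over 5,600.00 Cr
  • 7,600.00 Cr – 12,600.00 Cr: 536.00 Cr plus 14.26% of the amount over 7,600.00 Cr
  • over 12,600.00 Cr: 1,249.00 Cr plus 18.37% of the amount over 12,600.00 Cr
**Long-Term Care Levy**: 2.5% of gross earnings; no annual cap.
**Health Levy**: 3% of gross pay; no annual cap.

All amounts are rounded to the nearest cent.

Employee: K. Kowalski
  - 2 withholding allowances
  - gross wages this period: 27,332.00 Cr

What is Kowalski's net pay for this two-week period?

21,964.59 Cr

Income Tax: taxable = 27,332.00 Cr − 2×248.00 Cr = 26,836.00 Cr
  1,249.00 Cr + 18.37% × (26,836.00 Cr − 12,600.00 Cr) = 1,249.00 Cr + 18.37% × 14,236.00 Cr = 3,864.15 Cr
Long-Term Care Levy: 2.5% × 27,332.00 Cr = 683.30 Cr
Health Levy: 3% × 27,332.00 Cr = 819.96 Cr
Total withheld: 3,864.15 Cr + 683.30 Cr + 819.96 Cr = 5,367.41 Cr
Net pay: 27,332.00 Cr − 5,367.41 Cr = 21,964.59 Cr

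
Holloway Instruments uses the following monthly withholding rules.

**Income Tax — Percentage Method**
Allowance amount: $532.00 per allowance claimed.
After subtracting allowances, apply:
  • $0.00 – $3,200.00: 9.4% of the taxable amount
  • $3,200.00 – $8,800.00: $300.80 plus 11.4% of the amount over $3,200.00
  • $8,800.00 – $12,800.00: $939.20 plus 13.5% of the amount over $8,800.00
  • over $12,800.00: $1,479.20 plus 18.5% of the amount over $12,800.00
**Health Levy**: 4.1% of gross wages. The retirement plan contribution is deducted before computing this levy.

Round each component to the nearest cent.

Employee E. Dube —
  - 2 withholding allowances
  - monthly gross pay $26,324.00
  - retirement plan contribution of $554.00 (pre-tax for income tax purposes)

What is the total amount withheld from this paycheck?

$4,738.38

Income Tax: taxable = $26,324.00 − $554.00 − 2×$532.00 = $24,706.00
  $1,479.20 + 18.5% × ($24,706.00 − $12,800.00) = $1,479.20 + 18.5% × $11,906.00 = $3,681.81
Health Levy: 4.1% × $25,770.00 = $1,056.57
Total: $3,681.81 + $1,056.57 = $4,738.38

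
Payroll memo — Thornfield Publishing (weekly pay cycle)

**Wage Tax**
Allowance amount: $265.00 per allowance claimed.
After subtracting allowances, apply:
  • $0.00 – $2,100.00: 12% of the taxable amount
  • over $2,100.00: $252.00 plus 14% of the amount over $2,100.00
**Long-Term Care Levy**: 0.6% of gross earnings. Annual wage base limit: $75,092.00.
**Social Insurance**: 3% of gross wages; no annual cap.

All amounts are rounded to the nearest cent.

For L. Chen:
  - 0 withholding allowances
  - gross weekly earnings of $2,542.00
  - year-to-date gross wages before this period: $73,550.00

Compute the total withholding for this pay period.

Wage Tax: taxable = $2,542.00
  $252.00 + 14% × ($2,542.00 − $2,100.00) = $252.00 + 14% × $442.00 = $313.88
Long-Term Care Levy: cap $75,092.00 − YTD $73,550.00 = $1,542.00 subject; 0.6% × $1,542.00 = $9.25
Social Insurance: 3% × $2,542.00 = $76.26
Total: $313.88 + $9.25 + $76.26 = $399.39

$399.39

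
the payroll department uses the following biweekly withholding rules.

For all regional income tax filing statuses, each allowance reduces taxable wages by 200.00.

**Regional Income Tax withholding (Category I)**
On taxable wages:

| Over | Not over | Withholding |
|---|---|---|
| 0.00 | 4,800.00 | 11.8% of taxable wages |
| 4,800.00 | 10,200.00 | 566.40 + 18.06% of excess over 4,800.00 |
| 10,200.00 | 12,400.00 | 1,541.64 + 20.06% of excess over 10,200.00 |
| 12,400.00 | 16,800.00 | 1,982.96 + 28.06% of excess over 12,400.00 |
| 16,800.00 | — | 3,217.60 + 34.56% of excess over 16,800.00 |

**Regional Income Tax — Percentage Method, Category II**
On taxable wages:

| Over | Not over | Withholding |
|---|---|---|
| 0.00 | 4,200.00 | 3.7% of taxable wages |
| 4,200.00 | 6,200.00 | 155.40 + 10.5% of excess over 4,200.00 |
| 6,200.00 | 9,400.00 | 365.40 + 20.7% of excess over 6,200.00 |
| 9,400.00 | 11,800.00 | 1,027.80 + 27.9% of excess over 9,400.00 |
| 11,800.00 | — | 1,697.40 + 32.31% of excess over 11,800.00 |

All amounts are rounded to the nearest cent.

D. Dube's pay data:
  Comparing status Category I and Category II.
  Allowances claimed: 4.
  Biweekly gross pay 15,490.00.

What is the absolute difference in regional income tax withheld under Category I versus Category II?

5.63

Regional Income Tax (Category I): taxable = 15,490.00 − 4×200.00 = 14,690.00
  1,982.96 + 28.06% × (14,690.00 − 12,400.00) = 1,982.96 + 28.06% × 2,290.00 = 2,625.53
Regional Income Tax (Category II): taxable = 15,490.00 − 4×200.00 = 14,690.00
  1,697.40 + 32.31% × (14,690.00 − 11,800.00) = 1,697.40 + 32.31% × 2,890.00 = 2,631.16
Difference: |2,625.53 − 2,631.16| = 5.63 (higher under Category II)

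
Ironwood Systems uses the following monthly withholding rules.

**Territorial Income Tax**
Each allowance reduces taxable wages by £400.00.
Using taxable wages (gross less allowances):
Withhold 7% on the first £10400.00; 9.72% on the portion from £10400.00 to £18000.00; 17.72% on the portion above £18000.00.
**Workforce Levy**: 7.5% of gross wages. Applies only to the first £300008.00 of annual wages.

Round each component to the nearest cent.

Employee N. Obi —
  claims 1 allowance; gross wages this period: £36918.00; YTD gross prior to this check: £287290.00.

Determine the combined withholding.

£5701.96

Territorial Income Tax: taxable = £36918.00 − 1×£400.00 = £36518.00
  £1466.72 + 17.72% × (£36518.00 − £18000.00) = £1466.72 + 17.72% × £18518.00 = £4748.11
Workforce Levy: cap £300008.00 − YTD £287290.00 = £12718.00 subject; 7.5% × £12718.00 = £953.85
Total: £4748.11 + £953.85 = £5701.96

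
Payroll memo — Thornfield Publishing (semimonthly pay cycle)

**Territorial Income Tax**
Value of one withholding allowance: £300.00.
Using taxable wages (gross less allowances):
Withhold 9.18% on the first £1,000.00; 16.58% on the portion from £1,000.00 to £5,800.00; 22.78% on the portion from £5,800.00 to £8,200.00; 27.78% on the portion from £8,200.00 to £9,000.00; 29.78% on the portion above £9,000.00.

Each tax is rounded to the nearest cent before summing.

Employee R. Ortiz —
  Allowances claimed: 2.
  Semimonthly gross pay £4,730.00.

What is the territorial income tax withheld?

Territorial Income Tax: taxable = £4,730.00 − 2×£300.00 = £4,130.00
  £91.80 + 16.58% × (£4,130.00 − £1,000.00) = £91.80 + 16.58% × £3,130.00 = £610.75

£610.75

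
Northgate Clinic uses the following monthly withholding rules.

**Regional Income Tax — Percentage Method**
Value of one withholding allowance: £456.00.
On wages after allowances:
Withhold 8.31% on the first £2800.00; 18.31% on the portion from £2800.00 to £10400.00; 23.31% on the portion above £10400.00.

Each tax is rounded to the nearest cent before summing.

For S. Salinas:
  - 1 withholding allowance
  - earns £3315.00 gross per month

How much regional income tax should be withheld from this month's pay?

Regional Income Tax: taxable = £3315.00 − 1×£456.00 = £2859.00
  £232.68 + 18.31% × (£2859.00 − £2800.00) = £232.68 + 18.31% × £59.00 = £243.48

£243.48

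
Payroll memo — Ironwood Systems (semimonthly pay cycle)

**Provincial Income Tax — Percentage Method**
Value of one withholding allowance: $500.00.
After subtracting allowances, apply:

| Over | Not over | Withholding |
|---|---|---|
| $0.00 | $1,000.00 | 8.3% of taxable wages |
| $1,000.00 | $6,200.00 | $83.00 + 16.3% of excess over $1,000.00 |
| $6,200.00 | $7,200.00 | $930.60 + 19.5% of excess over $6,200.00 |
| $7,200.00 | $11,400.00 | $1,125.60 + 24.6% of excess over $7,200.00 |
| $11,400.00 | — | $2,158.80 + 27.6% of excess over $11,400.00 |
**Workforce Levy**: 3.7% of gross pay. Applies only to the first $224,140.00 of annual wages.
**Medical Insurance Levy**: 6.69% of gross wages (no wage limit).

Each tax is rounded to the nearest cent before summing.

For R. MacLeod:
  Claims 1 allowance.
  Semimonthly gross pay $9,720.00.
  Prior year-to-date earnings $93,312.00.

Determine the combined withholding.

Provincial Income Tax: taxable = $9,720.00 − 1×$500.00 = $9,220.00
  $1,125.60 + 24.6% × ($9,220.00 − $7,200.00) = $1,125.60 + 24.6% × $2,020.00 = $1,622.52
Workforce Levy: 3.7% × $9,720.00 = $359.64
Medical Insurance Levy: 6.69% × $9,720.00 = $650.27
Total: $1,622.52 + $359.64 + $650.27 = $2,632.43

$2,632.43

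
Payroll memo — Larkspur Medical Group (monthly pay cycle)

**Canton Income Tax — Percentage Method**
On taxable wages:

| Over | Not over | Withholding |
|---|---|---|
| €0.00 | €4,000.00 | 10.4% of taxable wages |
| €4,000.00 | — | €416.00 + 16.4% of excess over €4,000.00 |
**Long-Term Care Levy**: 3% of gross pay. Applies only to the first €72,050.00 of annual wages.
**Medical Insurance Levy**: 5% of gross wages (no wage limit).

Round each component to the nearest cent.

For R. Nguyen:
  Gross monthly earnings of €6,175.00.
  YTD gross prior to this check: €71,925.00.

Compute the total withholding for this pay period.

Canton Income Tax: taxable = €6,175.00
  €416.00 + 16.4% × (€6,175.00 − €4,000.00) = €416.00 + 16.4% × €2,175.00 = €772.70
Long-Term Care Levy: cap €72,050.00 − YTD €71,925.00 = €125.00 subject; 3% × €125.00 = €3.75
Medical Insurance Levy: 5% × €6,175.00 = €308.75
Total: €772.70 + €3.75 + €308.75 = €1,085.20

€1,085.20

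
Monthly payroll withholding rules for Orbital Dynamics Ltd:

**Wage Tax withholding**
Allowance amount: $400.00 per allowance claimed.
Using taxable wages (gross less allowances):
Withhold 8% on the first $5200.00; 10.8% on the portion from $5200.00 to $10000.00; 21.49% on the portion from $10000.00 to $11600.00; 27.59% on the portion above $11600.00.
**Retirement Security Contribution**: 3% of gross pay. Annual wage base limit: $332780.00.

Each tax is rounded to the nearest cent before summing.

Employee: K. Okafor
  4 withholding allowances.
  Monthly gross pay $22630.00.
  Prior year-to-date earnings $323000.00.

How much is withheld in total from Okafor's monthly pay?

$4173.38

Wage Tax: taxable = $22630.00 − 4×$400.00 = $21030.00
  $1278.24 + 27.59% × ($21030.00 − $11600.00) = $1278.24 + 27.59% × $9430.00 = $3879.98
Retirement Security Contribution: cap $332780.00 − YTD $323000.00 = $9780.00 subject; 3% × $9780.00 = $293.40
Total: $3879.98 + $293.40 = $4173.38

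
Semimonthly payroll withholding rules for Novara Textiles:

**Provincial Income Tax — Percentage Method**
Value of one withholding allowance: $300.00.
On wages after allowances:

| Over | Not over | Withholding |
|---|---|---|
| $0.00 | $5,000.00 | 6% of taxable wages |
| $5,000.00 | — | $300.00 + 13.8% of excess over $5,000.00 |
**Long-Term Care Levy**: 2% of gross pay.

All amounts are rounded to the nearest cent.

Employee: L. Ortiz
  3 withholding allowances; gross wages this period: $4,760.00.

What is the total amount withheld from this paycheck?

$326.80

Provincial Income Tax: taxable = $4,760.00 − 3×$300.00 = $3,860.00
  6% × $3,860.00 = $231.60
Long-Term Care Levy: 2% × $4,760.00 = $95.20
Total: $231.60 + $95.20 = $326.80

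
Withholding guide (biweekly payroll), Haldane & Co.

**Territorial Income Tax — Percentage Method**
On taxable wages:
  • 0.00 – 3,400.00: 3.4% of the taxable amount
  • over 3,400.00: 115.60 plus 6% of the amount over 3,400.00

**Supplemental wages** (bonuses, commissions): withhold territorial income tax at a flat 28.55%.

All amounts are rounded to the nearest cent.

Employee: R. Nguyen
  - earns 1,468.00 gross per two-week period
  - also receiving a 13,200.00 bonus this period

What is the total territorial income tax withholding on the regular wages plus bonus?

Territorial Income Tax: taxable = 1,468.00
  3.4% × 1,468.00 = 49.91
Supplemental (28.55% flat on bonus): 28.55% × 13,200.00 = 3,768.60
Total territorial income tax: 49.91 + 3,768.60 = 3,818.51

3,818.51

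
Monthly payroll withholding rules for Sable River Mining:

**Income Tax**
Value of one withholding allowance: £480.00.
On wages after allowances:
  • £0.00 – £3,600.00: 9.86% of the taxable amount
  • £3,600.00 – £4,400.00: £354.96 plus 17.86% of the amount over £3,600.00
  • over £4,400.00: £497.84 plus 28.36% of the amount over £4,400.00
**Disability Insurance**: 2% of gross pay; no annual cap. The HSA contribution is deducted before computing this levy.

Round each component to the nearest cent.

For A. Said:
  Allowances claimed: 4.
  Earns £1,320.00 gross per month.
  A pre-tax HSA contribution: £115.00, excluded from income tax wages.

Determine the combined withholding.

Income Tax: taxable = £1,320.00 − £115.00 − 4×£480.00 = £-715.00
  Taxable ≤ 0 → £0.00
Disability Insurance: 2% × £1,205.00 = £24.10
Total: £0.00 + £24.10 = £24.10

£24.10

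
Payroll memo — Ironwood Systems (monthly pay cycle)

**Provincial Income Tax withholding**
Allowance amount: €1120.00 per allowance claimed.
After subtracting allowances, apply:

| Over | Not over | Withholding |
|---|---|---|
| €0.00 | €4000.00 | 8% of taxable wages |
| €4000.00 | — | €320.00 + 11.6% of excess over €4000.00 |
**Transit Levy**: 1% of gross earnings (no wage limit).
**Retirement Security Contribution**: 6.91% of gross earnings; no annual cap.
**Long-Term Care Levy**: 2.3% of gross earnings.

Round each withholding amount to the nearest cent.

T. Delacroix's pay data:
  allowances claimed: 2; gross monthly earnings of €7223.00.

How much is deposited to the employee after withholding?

€6051.50

Provincial Income Tax: taxable = €7223.00 − 2×€1120.00 = €4983.00
  €320.00 + 11.6% × (€4983.00 − €4000.00) = €320.00 + 11.6% × €983.00 = €434.03
Transit Levy: 1% × €7223.00 = €72.23
Retirement Security Contribution: 6.91% × €7223.00 = €499.11
Long-Term Care Levy: 2.3% × €7223.00 = €166.13
Total withheld: €434.03 + €72.23 + €499.11 + €166.13 = €1171.50
Net pay: €7223.00 − €1171.50 = €6051.50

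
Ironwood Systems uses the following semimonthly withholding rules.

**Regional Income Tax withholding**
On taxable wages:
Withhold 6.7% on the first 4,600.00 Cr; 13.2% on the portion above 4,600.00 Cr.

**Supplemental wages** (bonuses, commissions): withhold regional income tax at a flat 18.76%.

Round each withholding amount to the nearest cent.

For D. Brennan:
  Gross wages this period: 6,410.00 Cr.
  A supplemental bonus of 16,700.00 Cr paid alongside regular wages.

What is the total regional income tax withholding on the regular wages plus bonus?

3,680.04 Cr

Regional Income Tax: taxable = 6,410.00 Cr
  308.20 Cr + 13.2% × (6,410.00 Cr − 4,600.00 Cr) = 308.20 Cr + 13.2% × 1,810.00 Cr = 547.12 Cr
Supplemental (18.76% flat on bonus): 18.76% × 16,700.00 Cr = 3,132.92 Cr
Total regional income tax: 547.12 Cr + 3,132.92 Cr = 3,680.04 Cr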